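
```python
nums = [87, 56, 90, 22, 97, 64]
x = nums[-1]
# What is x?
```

nums has length 6. Negative index -1 maps to positive index 6 + (-1) = 5. nums[5] = 64.

64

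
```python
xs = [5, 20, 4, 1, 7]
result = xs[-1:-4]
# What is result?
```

xs has length 5. The slice xs[-1:-4] resolves to an empty index range, so the result is [].

[]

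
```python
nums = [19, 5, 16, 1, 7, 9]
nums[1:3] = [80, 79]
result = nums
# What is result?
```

nums starts as [19, 5, 16, 1, 7, 9] (length 6). The slice nums[1:3] covers indices [1, 2] with values [5, 16]. Replacing that slice with [80, 79] (same length) produces [19, 80, 79, 1, 7, 9].

[19, 80, 79, 1, 7, 9]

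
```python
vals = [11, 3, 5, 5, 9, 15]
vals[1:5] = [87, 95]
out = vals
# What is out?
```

vals starts as [11, 3, 5, 5, 9, 15] (length 6). The slice vals[1:5] covers indices [1, 2, 3, 4] with values [3, 5, 5, 9]. Replacing that slice with [87, 95] (different length) produces [11, 87, 95, 15].

[11, 87, 95, 15]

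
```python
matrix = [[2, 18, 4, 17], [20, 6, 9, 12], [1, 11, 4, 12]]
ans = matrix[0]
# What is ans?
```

matrix has 3 rows. Row 0 is [2, 18, 4, 17].

[2, 18, 4, 17]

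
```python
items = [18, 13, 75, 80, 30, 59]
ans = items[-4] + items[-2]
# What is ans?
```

items has length 6. Negative index -4 maps to positive index 6 + (-4) = 2. items[2] = 75.
items has length 6. Negative index -2 maps to positive index 6 + (-2) = 4. items[4] = 30.
Sum: 75 + 30 = 105.

105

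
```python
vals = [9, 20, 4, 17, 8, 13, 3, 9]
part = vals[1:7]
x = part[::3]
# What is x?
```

vals has length 8. The slice vals[1:7] selects indices [1, 2, 3, 4, 5, 6] (1->20, 2->4, 3->17, 4->8, 5->13, 6->3), giving [20, 4, 17, 8, 13, 3]. So part = [20, 4, 17, 8, 13, 3]. part has length 6. The slice part[::3] selects indices [0, 3] (0->20, 3->8), giving [20, 8].

[20, 8]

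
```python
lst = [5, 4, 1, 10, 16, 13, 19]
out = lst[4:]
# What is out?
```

lst has length 7. The slice lst[4:] selects indices [4, 5, 6] (4->16, 5->13, 6->19), giving [16, 13, 19].

[16, 13, 19]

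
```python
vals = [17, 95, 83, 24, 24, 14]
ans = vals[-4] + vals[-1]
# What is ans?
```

vals has length 6. Negative index -4 maps to positive index 6 + (-4) = 2. vals[2] = 83.
vals has length 6. Negative index -1 maps to positive index 6 + (-1) = 5. vals[5] = 14.
Sum: 83 + 14 = 97.

97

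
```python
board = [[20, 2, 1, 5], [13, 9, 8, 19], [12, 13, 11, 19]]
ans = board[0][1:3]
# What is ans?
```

board[0] = [20, 2, 1, 5]. board[0] has length 4. The slice board[0][1:3] selects indices [1, 2] (1->2, 2->1), giving [2, 1].

[2, 1]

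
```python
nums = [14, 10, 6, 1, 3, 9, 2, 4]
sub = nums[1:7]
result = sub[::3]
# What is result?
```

nums has length 8. The slice nums[1:7] selects indices [1, 2, 3, 4, 5, 6] (1->10, 2->6, 3->1, 4->3, 5->9, 6->2), giving [10, 6, 1, 3, 9, 2]. So sub = [10, 6, 1, 3, 9, 2]. sub has length 6. The slice sub[::3] selects indices [0, 3] (0->10, 3->3), giving [10, 3].

[10, 3]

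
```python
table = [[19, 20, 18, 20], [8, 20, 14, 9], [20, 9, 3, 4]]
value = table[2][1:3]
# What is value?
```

table[2] = [20, 9, 3, 4]. table[2] has length 4. The slice table[2][1:3] selects indices [1, 2] (1->9, 2->3), giving [9, 3].

[9, 3]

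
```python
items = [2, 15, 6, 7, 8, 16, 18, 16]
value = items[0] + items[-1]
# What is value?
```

items has length 8. items[0] = 2.
items has length 8. Negative index -1 maps to positive index 8 + (-1) = 7. items[7] = 16.
Sum: 2 + 16 = 18.

18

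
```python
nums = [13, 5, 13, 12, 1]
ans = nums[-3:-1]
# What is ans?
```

nums has length 5. The slice nums[-3:-1] selects indices [2, 3] (2->13, 3->12), giving [13, 12].

[13, 12]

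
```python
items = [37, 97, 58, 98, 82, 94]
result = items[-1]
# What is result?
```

items has length 6. Negative index -1 maps to positive index 6 + (-1) = 5. items[5] = 94.

94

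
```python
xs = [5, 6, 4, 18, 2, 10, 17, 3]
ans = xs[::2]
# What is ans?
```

xs has length 8. The slice xs[::2] selects indices [0, 2, 4, 6] (0->5, 2->4, 4->2, 6->17), giving [5, 4, 2, 17].

[5, 4, 2, 17]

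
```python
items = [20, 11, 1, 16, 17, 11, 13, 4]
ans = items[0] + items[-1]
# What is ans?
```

items has length 8. items[0] = 20.
items has length 8. Negative index -1 maps to positive index 8 + (-1) = 7. items[7] = 4.
Sum: 20 + 4 = 24.

24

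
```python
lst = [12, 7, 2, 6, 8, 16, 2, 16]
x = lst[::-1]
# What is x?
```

lst has length 8. The slice lst[::-1] selects indices [7, 6, 5, 4, 3, 2, 1, 0] (7->16, 6->2, 5->16, 4->8, 3->6, 2->2, 1->7, 0->12), giving [16, 2, 16, 8, 6, 2, 7, 12].

[16, 2, 16, 8, 6, 2, 7, 12]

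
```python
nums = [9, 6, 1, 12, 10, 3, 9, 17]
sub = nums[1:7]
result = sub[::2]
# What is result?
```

nums has length 8. The slice nums[1:7] selects indices [1, 2, 3, 4, 5, 6] (1->6, 2->1, 3->12, 4->10, 5->3, 6->9), giving [6, 1, 12, 10, 3, 9]. So sub = [6, 1, 12, 10, 3, 9]. sub has length 6. The slice sub[::2] selects indices [0, 2, 4] (0->6, 2->12, 4->3), giving [6, 12, 3].

[6, 12, 3]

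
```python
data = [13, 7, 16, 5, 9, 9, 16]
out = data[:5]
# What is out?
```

data has length 7. The slice data[:5] selects indices [0, 1, 2, 3, 4] (0->13, 1->7, 2->16, 3->5, 4->9), giving [13, 7, 16, 5, 9].

[13, 7, 16, 5, 9]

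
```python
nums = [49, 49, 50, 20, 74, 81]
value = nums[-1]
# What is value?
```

nums has length 6. Negative index -1 maps to positive index 6 + (-1) = 5. nums[5] = 81.

81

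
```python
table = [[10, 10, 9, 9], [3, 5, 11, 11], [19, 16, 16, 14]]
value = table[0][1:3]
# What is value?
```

table[0] = [10, 10, 9, 9]. table[0] has length 4. The slice table[0][1:3] selects indices [1, 2] (1->10, 2->9), giving [10, 9].

[10, 9]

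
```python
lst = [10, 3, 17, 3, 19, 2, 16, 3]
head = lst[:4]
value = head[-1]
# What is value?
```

lst has length 8. The slice lst[:4] selects indices [0, 1, 2, 3] (0->10, 1->3, 2->17, 3->3), giving [10, 3, 17, 3]. So head = [10, 3, 17, 3]. Then head[-1] = 3.

3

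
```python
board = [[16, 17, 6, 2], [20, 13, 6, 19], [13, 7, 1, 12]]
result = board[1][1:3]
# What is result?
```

board[1] = [20, 13, 6, 19]. board[1] has length 4. The slice board[1][1:3] selects indices [1, 2] (1->13, 2->6), giving [13, 6].

[13, 6]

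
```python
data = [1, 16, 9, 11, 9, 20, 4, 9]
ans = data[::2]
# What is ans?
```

data has length 8. The slice data[::2] selects indices [0, 2, 4, 6] (0->1, 2->9, 4->9, 6->4), giving [1, 9, 9, 4].

[1, 9, 9, 4]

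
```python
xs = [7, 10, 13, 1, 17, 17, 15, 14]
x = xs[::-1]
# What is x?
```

xs has length 8. The slice xs[::-1] selects indices [7, 6, 5, 4, 3, 2, 1, 0] (7->14, 6->15, 5->17, 4->17, 3->1, 2->13, 1->10, 0->7), giving [14, 15, 17, 17, 1, 13, 10, 7].

[14, 15, 17, 17, 1, 13, 10, 7]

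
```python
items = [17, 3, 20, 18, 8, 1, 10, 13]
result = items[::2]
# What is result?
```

items has length 8. The slice items[::2] selects indices [0, 2, 4, 6] (0->17, 2->20, 4->8, 6->10), giving [17, 20, 8, 10].

[17, 20, 8, 10]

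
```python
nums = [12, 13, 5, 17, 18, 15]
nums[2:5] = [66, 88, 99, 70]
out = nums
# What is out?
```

nums starts as [12, 13, 5, 17, 18, 15] (length 6). The slice nums[2:5] covers indices [2, 3, 4] with values [5, 17, 18]. Replacing that slice with [66, 88, 99, 70] (different length) produces [12, 13, 66, 88, 99, 70, 15].

[12, 13, 66, 88, 99, 70, 15]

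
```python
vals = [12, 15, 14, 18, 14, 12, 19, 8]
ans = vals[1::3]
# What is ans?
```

vals has length 8. The slice vals[1::3] selects indices [1, 4, 7] (1->15, 4->14, 7->8), giving [15, 14, 8].

[15, 14, 8]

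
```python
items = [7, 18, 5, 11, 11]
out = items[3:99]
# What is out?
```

items has length 5. The slice items[3:99] selects indices [3, 4] (3->11, 4->11), giving [11, 11].

[11, 11]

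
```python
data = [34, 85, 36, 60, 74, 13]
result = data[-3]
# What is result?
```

data has length 6. Negative index -3 maps to positive index 6 + (-3) = 3. data[3] = 60.

60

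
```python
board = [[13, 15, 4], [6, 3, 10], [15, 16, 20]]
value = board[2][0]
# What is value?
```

board[2] = [15, 16, 20]. Taking column 0 of that row yields 15.

15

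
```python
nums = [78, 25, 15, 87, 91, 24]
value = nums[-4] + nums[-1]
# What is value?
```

nums has length 6. Negative index -4 maps to positive index 6 + (-4) = 2. nums[2] = 15.
nums has length 6. Negative index -1 maps to positive index 6 + (-1) = 5. nums[5] = 24.
Sum: 15 + 24 = 39.

39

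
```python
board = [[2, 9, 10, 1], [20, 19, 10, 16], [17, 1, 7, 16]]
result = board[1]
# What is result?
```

board has 3 rows. Row 1 is [20, 19, 10, 16].

[20, 19, 10, 16]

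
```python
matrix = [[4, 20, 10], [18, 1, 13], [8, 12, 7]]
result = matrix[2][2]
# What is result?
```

matrix[2] = [8, 12, 7]. Taking column 2 of that row yields 7.

7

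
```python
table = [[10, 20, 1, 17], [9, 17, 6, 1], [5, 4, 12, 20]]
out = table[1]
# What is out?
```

table has 3 rows. Row 1 is [9, 17, 6, 1].

[9, 17, 6, 1]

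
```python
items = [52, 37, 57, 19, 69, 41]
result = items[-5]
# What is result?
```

items has length 6. Negative index -5 maps to positive index 6 + (-5) = 1. items[1] = 37.

37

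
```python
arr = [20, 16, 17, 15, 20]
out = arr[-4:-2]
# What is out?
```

arr has length 5. The slice arr[-4:-2] selects indices [1, 2] (1->16, 2->17), giving [16, 17].

[16, 17]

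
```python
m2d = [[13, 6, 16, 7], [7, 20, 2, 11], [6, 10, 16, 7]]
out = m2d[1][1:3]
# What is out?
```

m2d[1] = [7, 20, 2, 11]. m2d[1] has length 4. The slice m2d[1][1:3] selects indices [1, 2] (1->20, 2->2), giving [20, 2].

[20, 2]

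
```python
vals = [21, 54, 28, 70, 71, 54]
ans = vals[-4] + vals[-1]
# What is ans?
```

vals has length 6. Negative index -4 maps to positive index 6 + (-4) = 2. vals[2] = 28.
vals has length 6. Negative index -1 maps to positive index 6 + (-1) = 5. vals[5] = 54.
Sum: 28 + 54 = 82.

82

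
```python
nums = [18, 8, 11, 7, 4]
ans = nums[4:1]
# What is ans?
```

nums has length 5. The slice nums[4:1] resolves to an empty index range, so the result is [].

[]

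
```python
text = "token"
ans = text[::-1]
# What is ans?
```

text has length 5. The slice text[::-1] selects indices [4, 3, 2, 1, 0] (4->'n', 3->'e', 2->'k', 1->'o', 0->'t'), giving 'nekot'.

'nekot'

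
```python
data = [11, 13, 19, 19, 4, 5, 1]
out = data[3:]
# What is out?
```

data has length 7. The slice data[3:] selects indices [3, 4, 5, 6] (3->19, 4->4, 5->5, 6->1), giving [19, 4, 5, 1].

[19, 4, 5, 1]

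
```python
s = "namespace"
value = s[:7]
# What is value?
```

s has length 9. The slice s[:7] selects indices [0, 1, 2, 3, 4, 5, 6] (0->'n', 1->'a', 2->'m', 3->'e', 4->'s', 5->'p', 6->'a'), giving 'namespa'.

'namespa'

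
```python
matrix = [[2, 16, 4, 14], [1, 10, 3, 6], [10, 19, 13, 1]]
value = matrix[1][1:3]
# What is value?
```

matrix[1] = [1, 10, 3, 6]. matrix[1] has length 4. The slice matrix[1][1:3] selects indices [1, 2] (1->10, 2->3), giving [10, 3].

[10, 3]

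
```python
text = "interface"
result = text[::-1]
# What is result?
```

text has length 9. The slice text[::-1] selects indices [8, 7, 6, 5, 4, 3, 2, 1, 0] (8->'e', 7->'c', 6->'a', 5->'f', 4->'r', 3->'e', 2->'t', 1->'n', 0->'i'), giving 'ecafretni'.

'ecafretni'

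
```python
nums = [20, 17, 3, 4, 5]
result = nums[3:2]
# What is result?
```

nums has length 5. The slice nums[3:2] resolves to an empty index range, so the result is [].

[]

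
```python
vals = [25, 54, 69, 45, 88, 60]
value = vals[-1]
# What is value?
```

vals has length 6. Negative index -1 maps to positive index 6 + (-1) = 5. vals[5] = 60.

60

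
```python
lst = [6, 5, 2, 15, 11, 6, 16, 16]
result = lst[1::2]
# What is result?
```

lst has length 8. The slice lst[1::2] selects indices [1, 3, 5, 7] (1->5, 3->15, 5->6, 7->16), giving [5, 15, 6, 16].

[5, 15, 6, 16]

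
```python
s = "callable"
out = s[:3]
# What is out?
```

s has length 8. The slice s[:3] selects indices [0, 1, 2] (0->'c', 1->'a', 2->'l'), giving 'cal'.

'cal'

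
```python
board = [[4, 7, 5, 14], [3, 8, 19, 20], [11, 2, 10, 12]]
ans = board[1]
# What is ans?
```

board has 3 rows. Row 1 is [3, 8, 19, 20].

[3, 8, 19, 20]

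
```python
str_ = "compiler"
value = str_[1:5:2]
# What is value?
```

str_ has length 8. The slice str_[1:5:2] selects indices [1, 3] (1->'o', 3->'p'), giving 'op'.

'op'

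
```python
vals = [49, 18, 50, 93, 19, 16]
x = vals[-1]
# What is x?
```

vals has length 6. Negative index -1 maps to positive index 6 + (-1) = 5. vals[5] = 16.

16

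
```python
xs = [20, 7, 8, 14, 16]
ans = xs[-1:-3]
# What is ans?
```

xs has length 5. The slice xs[-1:-3] resolves to an empty index range, so the result is [].

[]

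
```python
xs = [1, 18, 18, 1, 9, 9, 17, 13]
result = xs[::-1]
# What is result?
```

xs has length 8. The slice xs[::-1] selects indices [7, 6, 5, 4, 3, 2, 1, 0] (7->13, 6->17, 5->9, 4->9, 3->1, 2->18, 1->18, 0->1), giving [13, 17, 9, 9, 1, 18, 18, 1].

[13, 17, 9, 9, 1, 18, 18, 1]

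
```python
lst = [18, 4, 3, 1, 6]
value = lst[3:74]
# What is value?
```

lst has length 5. The slice lst[3:74] selects indices [3, 4] (3->1, 4->6), giving [1, 6].

[1, 6]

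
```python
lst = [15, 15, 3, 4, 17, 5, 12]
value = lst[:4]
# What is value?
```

lst has length 7. The slice lst[:4] selects indices [0, 1, 2, 3] (0->15, 1->15, 2->3, 3->4), giving [15, 15, 3, 4].

[15, 15, 3, 4]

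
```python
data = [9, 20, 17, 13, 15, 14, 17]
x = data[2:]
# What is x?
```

data has length 7. The slice data[2:] selects indices [2, 3, 4, 5, 6] (2->17, 3->13, 4->15, 5->14, 6->17), giving [17, 13, 15, 14, 17].

[17, 13, 15, 14, 17]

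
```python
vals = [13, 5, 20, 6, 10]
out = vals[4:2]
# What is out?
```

vals has length 5. The slice vals[4:2] resolves to an empty index range, so the result is [].

[]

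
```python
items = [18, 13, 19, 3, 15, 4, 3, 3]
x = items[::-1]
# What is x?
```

items has length 8. The slice items[::-1] selects indices [7, 6, 5, 4, 3, 2, 1, 0] (7->3, 6->3, 5->4, 4->15, 3->3, 2->19, 1->13, 0->18), giving [3, 3, 4, 15, 3, 19, 13, 18].

[3, 3, 4, 15, 3, 19, 13, 18]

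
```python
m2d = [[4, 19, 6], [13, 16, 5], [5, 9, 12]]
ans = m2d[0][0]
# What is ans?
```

m2d[0] = [4, 19, 6]. Taking column 0 of that row yields 4.

4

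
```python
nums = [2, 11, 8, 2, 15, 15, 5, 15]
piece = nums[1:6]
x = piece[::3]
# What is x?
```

nums has length 8. The slice nums[1:6] selects indices [1, 2, 3, 4, 5] (1->11, 2->8, 3->2, 4->15, 5->15), giving [11, 8, 2, 15, 15]. So piece = [11, 8, 2, 15, 15]. piece has length 5. The slice piece[::3] selects indices [0, 3] (0->11, 3->15), giving [11, 15].

[11, 15]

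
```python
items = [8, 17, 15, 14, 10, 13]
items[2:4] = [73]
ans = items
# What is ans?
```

items starts as [8, 17, 15, 14, 10, 13] (length 6). The slice items[2:4] covers indices [2, 3] with values [15, 14]. Replacing that slice with [73] (different length) produces [8, 17, 73, 10, 13].

[8, 17, 73, 10, 13]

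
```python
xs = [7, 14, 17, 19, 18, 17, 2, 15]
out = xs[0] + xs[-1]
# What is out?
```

xs has length 8. xs[0] = 7.
xs has length 8. Negative index -1 maps to positive index 8 + (-1) = 7. xs[7] = 15.
Sum: 7 + 15 = 22.

22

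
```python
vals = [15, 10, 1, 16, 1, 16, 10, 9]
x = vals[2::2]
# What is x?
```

vals has length 8. The slice vals[2::2] selects indices [2, 4, 6] (2->1, 4->1, 6->10), giving [1, 1, 10].

[1, 1, 10]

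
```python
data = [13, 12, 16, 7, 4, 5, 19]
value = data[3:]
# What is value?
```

data has length 7. The slice data[3:] selects indices [3, 4, 5, 6] (3->7, 4->4, 5->5, 6->19), giving [7, 4, 5, 19].

[7, 4, 5, 19]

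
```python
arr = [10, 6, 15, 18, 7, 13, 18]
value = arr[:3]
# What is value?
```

arr has length 7. The slice arr[:3] selects indices [0, 1, 2] (0->10, 1->6, 2->15), giving [10, 6, 15].

[10, 6, 15]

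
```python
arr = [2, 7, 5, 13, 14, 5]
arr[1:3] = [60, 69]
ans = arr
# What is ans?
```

arr starts as [2, 7, 5, 13, 14, 5] (length 6). The slice arr[1:3] covers indices [1, 2] with values [7, 5]. Replacing that slice with [60, 69] (same length) produces [2, 60, 69, 13, 14, 5].

[2, 60, 69, 13, 14, 5]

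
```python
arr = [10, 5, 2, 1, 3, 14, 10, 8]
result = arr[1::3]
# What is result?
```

arr has length 8. The slice arr[1::3] selects indices [1, 4, 7] (1->5, 4->3, 7->8), giving [5, 3, 8].

[5, 3, 8]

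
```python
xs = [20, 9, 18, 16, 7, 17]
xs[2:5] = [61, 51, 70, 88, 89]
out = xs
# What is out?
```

xs starts as [20, 9, 18, 16, 7, 17] (length 6). The slice xs[2:5] covers indices [2, 3, 4] with values [18, 16, 7]. Replacing that slice with [61, 51, 70, 88, 89] (different length) produces [20, 9, 61, 51, 70, 88, 89, 17].

[20, 9, 61, 51, 70, 88, 89, 17]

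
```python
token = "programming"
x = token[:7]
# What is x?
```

token has length 11. The slice token[:7] selects indices [0, 1, 2, 3, 4, 5, 6] (0->'p', 1->'r', 2->'o', 3->'g', 4->'r', 5->'a', 6->'m'), giving 'program'.

'program'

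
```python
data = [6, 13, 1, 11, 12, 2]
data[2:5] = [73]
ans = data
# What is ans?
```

data starts as [6, 13, 1, 11, 12, 2] (length 6). The slice data[2:5] covers indices [2, 3, 4] with values [1, 11, 12]. Replacing that slice with [73] (different length) produces [6, 13, 73, 2].

[6, 13, 73, 2]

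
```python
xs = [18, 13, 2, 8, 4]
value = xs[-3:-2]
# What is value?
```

xs has length 5. The slice xs[-3:-2] selects indices [2] (2->2), giving [2].

[2]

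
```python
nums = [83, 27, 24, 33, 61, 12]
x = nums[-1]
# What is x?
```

nums has length 6. Negative index -1 maps to positive index 6 + (-1) = 5. nums[5] = 12.

12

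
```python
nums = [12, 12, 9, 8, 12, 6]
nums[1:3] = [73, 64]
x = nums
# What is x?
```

nums starts as [12, 12, 9, 8, 12, 6] (length 6). The slice nums[1:3] covers indices [1, 2] with values [12, 9]. Replacing that slice with [73, 64] (same length) produces [12, 73, 64, 8, 12, 6].

[12, 73, 64, 8, 12, 6]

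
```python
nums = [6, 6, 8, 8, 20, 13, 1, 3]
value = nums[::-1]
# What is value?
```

nums has length 8. The slice nums[::-1] selects indices [7, 6, 5, 4, 3, 2, 1, 0] (7->3, 6->1, 5->13, 4->20, 3->8, 2->8, 1->6, 0->6), giving [3, 1, 13, 20, 8, 8, 6, 6].

[3, 1, 13, 20, 8, 8, 6, 6]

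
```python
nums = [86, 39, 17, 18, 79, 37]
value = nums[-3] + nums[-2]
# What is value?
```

nums has length 6. Negative index -3 maps to positive index 6 + (-3) = 3. nums[3] = 18.
nums has length 6. Negative index -2 maps to positive index 6 + (-2) = 4. nums[4] = 79.
Sum: 18 + 79 = 97.

97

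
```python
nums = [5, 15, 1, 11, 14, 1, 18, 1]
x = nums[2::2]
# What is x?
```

nums has length 8. The slice nums[2::2] selects indices [2, 4, 6] (2->1, 4->14, 6->18), giving [1, 14, 18].

[1, 14, 18]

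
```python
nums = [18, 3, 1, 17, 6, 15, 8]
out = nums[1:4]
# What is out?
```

nums has length 7. The slice nums[1:4] selects indices [1, 2, 3] (1->3, 2->1, 3->17), giving [3, 1, 17].

[3, 1, 17]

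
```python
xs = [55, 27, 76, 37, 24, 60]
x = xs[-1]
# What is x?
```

xs has length 6. Negative index -1 maps to positive index 6 + (-1) = 5. xs[5] = 60.

60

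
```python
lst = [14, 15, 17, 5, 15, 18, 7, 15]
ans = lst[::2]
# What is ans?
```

lst has length 8. The slice lst[::2] selects indices [0, 2, 4, 6] (0->14, 2->17, 4->15, 6->7), giving [14, 17, 15, 7].

[14, 17, 15, 7]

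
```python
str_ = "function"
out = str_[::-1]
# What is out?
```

str_ has length 8. The slice str_[::-1] selects indices [7, 6, 5, 4, 3, 2, 1, 0] (7->'n', 6->'o', 5->'i', 4->'t', 3->'c', 2->'n', 1->'u', 0->'f'), giving 'noitcnuf'.

'noitcnuf'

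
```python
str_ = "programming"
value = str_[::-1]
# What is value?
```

str_ has length 11. The slice str_[::-1] selects indices [10, 9, 8, 7, 6, 5, 4, 3, 2, 1, 0] (10->'g', 9->'n', 8->'i', 7->'m', 6->'m', 5->'a', 4->'r', 3->'g', 2->'o', 1->'r', 0->'p'), giving 'gnimmargorp'.

'gnimmargorp'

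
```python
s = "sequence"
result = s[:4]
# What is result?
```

s has length 8. The slice s[:4] selects indices [0, 1, 2, 3] (0->'s', 1->'e', 2->'q', 3->'u'), giving 'sequ'.

'sequ'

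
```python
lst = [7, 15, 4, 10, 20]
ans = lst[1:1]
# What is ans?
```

lst has length 5. The slice lst[1:1] resolves to an empty index range, so the result is [].

[]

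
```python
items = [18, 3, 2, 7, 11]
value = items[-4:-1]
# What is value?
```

items has length 5. The slice items[-4:-1] selects indices [1, 2, 3] (1->3, 2->2, 3->7), giving [3, 2, 7].

[3, 2, 7]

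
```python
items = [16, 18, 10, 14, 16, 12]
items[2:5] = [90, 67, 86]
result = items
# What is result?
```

items starts as [16, 18, 10, 14, 16, 12] (length 6). The slice items[2:5] covers indices [2, 3, 4] with values [10, 14, 16]. Replacing that slice with [90, 67, 86] (same length) produces [16, 18, 90, 67, 86, 12].

[16, 18, 90, 67, 86, 12]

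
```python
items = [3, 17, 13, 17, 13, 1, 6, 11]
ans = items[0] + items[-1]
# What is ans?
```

items has length 8. items[0] = 3.
items has length 8. Negative index -1 maps to positive index 8 + (-1) = 7. items[7] = 11.
Sum: 3 + 11 = 14.

14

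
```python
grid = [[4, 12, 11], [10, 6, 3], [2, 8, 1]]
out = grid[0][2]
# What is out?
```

grid[0] = [4, 12, 11]. Taking column 2 of that row yields 11.

11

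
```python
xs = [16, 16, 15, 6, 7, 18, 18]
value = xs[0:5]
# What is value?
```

xs has length 7. The slice xs[0:5] selects indices [0, 1, 2, 3, 4] (0->16, 1->16, 2->15, 3->6, 4->7), giving [16, 16, 15, 6, 7].

[16, 16, 15, 6, 7]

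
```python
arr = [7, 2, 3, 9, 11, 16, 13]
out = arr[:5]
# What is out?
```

arr has length 7. The slice arr[:5] selects indices [0, 1, 2, 3, 4] (0->7, 1->2, 2->3, 3->9, 4->11), giving [7, 2, 3, 9, 11].

[7, 2, 3, 9, 11]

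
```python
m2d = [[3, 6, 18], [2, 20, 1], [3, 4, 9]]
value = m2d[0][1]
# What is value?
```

m2d[0] = [3, 6, 18]. Taking column 1 of that row yields 6.

6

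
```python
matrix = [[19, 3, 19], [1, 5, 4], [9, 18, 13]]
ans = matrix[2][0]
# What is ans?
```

matrix[2] = [9, 18, 13]. Taking column 0 of that row yields 9.

9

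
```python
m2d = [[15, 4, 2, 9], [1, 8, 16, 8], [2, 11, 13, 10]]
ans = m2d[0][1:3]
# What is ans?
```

m2d[0] = [15, 4, 2, 9]. m2d[0] has length 4. The slice m2d[0][1:3] selects indices [1, 2] (1->4, 2->2), giving [4, 2].

[4, 2]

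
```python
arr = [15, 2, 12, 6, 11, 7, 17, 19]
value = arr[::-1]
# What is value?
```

arr has length 8. The slice arr[::-1] selects indices [7, 6, 5, 4, 3, 2, 1, 0] (7->19, 6->17, 5->7, 4->11, 3->6, 2->12, 1->2, 0->15), giving [19, 17, 7, 11, 6, 12, 2, 15].

[19, 17, 7, 11, 6, 12, 2, 15]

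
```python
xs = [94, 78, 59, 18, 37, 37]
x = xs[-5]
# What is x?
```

xs has length 6. Negative index -5 maps to positive index 6 + (-5) = 1. xs[1] = 78.

78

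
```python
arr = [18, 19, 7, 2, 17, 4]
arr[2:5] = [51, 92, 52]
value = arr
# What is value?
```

arr starts as [18, 19, 7, 2, 17, 4] (length 6). The slice arr[2:5] covers indices [2, 3, 4] with values [7, 2, 17]. Replacing that slice with [51, 92, 52] (same length) produces [18, 19, 51, 92, 52, 4].

[18, 19, 51, 92, 52, 4]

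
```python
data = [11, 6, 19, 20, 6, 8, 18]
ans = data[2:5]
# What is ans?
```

data has length 7. The slice data[2:5] selects indices [2, 3, 4] (2->19, 3->20, 4->6), giving [19, 20, 6].

[19, 20, 6]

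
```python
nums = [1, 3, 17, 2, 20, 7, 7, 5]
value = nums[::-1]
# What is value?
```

nums has length 8. The slice nums[::-1] selects indices [7, 6, 5, 4, 3, 2, 1, 0] (7->5, 6->7, 5->7, 4->20, 3->2, 2->17, 1->3, 0->1), giving [5, 7, 7, 20, 2, 17, 3, 1].

[5, 7, 7, 20, 2, 17, 3, 1]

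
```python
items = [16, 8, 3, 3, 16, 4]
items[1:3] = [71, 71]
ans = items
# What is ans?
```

items starts as [16, 8, 3, 3, 16, 4] (length 6). The slice items[1:3] covers indices [1, 2] with values [8, 3]. Replacing that slice with [71, 71] (same length) produces [16, 71, 71, 3, 16, 4].

[16, 71, 71, 3, 16, 4]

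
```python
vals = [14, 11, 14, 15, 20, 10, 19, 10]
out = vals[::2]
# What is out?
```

vals has length 8. The slice vals[::2] selects indices [0, 2, 4, 6] (0->14, 2->14, 4->20, 6->19), giving [14, 14, 20, 19].

[14, 14, 20, 19]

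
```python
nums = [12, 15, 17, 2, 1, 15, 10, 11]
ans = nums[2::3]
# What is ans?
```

nums has length 8. The slice nums[2::3] selects indices [2, 5] (2->17, 5->15), giving [17, 15].

[17, 15]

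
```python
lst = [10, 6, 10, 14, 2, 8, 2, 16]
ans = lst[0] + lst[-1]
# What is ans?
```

lst has length 8. lst[0] = 10.
lst has length 8. Negative index -1 maps to positive index 8 + (-1) = 7. lst[7] = 16.
Sum: 10 + 16 = 26.

26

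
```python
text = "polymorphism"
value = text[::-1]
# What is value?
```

text has length 12. The slice text[::-1] selects indices [11, 10, 9, 8, 7, 6, 5, 4, 3, 2, 1, 0] (11->'m', 10->'s', 9->'i', 8->'h', 7->'p', 6->'r', 5->'o', 4->'m', 3->'y', 2->'l', 1->'o', 0->'p'), giving 'msihpromylop'.

'msihpromylop'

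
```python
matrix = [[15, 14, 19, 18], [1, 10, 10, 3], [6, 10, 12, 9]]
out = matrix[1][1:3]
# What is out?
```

matrix[1] = [1, 10, 10, 3]. matrix[1] has length 4. The slice matrix[1][1:3] selects indices [1, 2] (1->10, 2->10), giving [10, 10].

[10, 10]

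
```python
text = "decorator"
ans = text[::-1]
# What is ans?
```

text has length 9. The slice text[::-1] selects indices [8, 7, 6, 5, 4, 3, 2, 1, 0] (8->'r', 7->'o', 6->'t', 5->'a', 4->'r', 3->'o', 2->'c', 1->'e', 0->'d'), giving 'rotaroced'.

'rotaroced'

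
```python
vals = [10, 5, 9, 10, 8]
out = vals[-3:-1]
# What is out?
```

vals has length 5. The slice vals[-3:-1] selects indices [2, 3] (2->9, 3->10), giving [9, 10].

[9, 10]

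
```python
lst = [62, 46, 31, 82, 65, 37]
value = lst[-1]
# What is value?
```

lst has length 6. Negative index -1 maps to positive index 6 + (-1) = 5. lst[5] = 37.

37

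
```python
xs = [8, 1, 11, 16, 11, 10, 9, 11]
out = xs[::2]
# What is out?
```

xs has length 8. The slice xs[::2] selects indices [0, 2, 4, 6] (0->8, 2->11, 4->11, 6->9), giving [8, 11, 11, 9].

[8, 11, 11, 9]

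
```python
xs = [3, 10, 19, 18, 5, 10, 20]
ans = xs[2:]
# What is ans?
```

xs has length 7. The slice xs[2:] selects indices [2, 3, 4, 5, 6] (2->19, 3->18, 4->5, 5->10, 6->20), giving [19, 18, 5, 10, 20].

[19, 18, 5, 10, 20]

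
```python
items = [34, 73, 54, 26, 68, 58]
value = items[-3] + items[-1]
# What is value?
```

items has length 6. Negative index -3 maps to positive index 6 + (-3) = 3. items[3] = 26.
items has length 6. Negative index -1 maps to positive index 6 + (-1) = 5. items[5] = 58.
Sum: 26 + 58 = 84.

84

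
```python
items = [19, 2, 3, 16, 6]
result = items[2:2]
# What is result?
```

items has length 5. The slice items[2:2] resolves to an empty index range, so the result is [].

[]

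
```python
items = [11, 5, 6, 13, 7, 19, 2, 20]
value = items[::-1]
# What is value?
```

items has length 8. The slice items[::-1] selects indices [7, 6, 5, 4, 3, 2, 1, 0] (7->20, 6->2, 5->19, 4->7, 3->13, 2->6, 1->5, 0->11), giving [20, 2, 19, 7, 13, 6, 5, 11].

[20, 2, 19, 7, 13, 6, 5, 11]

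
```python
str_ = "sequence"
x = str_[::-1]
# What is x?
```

str_ has length 8. The slice str_[::-1] selects indices [7, 6, 5, 4, 3, 2, 1, 0] (7->'e', 6->'c', 5->'n', 4->'e', 3->'u', 2->'q', 1->'e', 0->'s'), giving 'ecneuqes'.

'ecneuqes'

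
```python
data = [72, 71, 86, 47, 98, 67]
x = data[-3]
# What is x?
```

data has length 6. Negative index -3 maps to positive index 6 + (-3) = 3. data[3] = 47.

47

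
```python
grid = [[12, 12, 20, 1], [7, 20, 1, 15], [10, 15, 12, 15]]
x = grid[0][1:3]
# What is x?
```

grid[0] = [12, 12, 20, 1]. grid[0] has length 4. The slice grid[0][1:3] selects indices [1, 2] (1->12, 2->20), giving [12, 20].

[12, 20]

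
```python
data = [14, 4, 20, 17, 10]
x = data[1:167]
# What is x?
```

data has length 5. The slice data[1:167] selects indices [1, 2, 3, 4] (1->4, 2->20, 3->17, 4->10), giving [4, 20, 17, 10].

[4, 20, 17, 10]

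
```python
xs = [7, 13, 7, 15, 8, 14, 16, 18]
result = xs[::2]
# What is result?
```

xs has length 8. The slice xs[::2] selects indices [0, 2, 4, 6] (0->7, 2->7, 4->8, 6->16), giving [7, 7, 8, 16].

[7, 7, 8, 16]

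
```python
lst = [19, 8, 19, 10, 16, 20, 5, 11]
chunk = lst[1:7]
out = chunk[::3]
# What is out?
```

lst has length 8. The slice lst[1:7] selects indices [1, 2, 3, 4, 5, 6] (1->8, 2->19, 3->10, 4->16, 5->20, 6->5), giving [8, 19, 10, 16, 20, 5]. So chunk = [8, 19, 10, 16, 20, 5]. chunk has length 6. The slice chunk[::3] selects indices [0, 3] (0->8, 3->16), giving [8, 16].

[8, 16]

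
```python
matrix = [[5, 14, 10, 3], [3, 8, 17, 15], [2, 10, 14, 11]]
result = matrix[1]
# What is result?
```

matrix has 3 rows. Row 1 is [3, 8, 17, 15].

[3, 8, 17, 15]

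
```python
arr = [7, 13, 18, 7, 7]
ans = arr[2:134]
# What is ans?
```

arr has length 5. The slice arr[2:134] selects indices [2, 3, 4] (2->18, 3->7, 4->7), giving [18, 7, 7].

[18, 7, 7]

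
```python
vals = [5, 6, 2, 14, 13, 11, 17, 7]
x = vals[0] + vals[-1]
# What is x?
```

vals has length 8. vals[0] = 5.
vals has length 8. Negative index -1 maps to positive index 8 + (-1) = 7. vals[7] = 7.
Sum: 5 + 7 = 12.

12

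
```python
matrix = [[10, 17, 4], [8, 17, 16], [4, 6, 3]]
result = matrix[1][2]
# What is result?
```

matrix[1] = [8, 17, 16]. Taking column 2 of that row yields 16.

16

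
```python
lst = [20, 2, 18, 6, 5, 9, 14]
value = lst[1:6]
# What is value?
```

lst has length 7. The slice lst[1:6] selects indices [1, 2, 3, 4, 5] (1->2, 2->18, 3->6, 4->5, 5->9), giving [2, 18, 6, 5, 9].

[2, 18, 6, 5, 9]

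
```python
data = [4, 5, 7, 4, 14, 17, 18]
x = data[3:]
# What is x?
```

data has length 7. The slice data[3:] selects indices [3, 4, 5, 6] (3->4, 4->14, 5->17, 6->18), giving [4, 14, 17, 18].

[4, 14, 17, 18]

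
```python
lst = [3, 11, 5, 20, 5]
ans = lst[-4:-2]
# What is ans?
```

lst has length 5. The slice lst[-4:-2] selects indices [1, 2] (1->11, 2->5), giving [11, 5].

[11, 5]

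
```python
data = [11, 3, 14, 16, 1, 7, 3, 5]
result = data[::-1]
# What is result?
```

data has length 8. The slice data[::-1] selects indices [7, 6, 5, 4, 3, 2, 1, 0] (7->5, 6->3, 5->7, 4->1, 3->16, 2->14, 1->3, 0->11), giving [5, 3, 7, 1, 16, 14, 3, 11].

[5, 3, 7, 1, 16, 14, 3, 11]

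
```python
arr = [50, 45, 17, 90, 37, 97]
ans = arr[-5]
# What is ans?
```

arr has length 6. Negative index -5 maps to positive index 6 + (-5) = 1. arr[1] = 45.

45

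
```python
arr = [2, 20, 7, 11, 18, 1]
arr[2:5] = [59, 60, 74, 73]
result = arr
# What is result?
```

arr starts as [2, 20, 7, 11, 18, 1] (length 6). The slice arr[2:5] covers indices [2, 3, 4] with values [7, 11, 18]. Replacing that slice with [59, 60, 74, 73] (different length) produces [2, 20, 59, 60, 74, 73, 1].

[2, 20, 59, 60, 74, 73, 1]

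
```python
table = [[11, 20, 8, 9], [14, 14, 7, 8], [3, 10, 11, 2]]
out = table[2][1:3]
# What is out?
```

table[2] = [3, 10, 11, 2]. table[2] has length 4. The slice table[2][1:3] selects indices [1, 2] (1->10, 2->11), giving [10, 11].

[10, 11]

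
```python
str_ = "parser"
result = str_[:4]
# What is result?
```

str_ has length 6. The slice str_[:4] selects indices [0, 1, 2, 3] (0->'p', 1->'a', 2->'r', 3->'s'), giving 'pars'.

'pars'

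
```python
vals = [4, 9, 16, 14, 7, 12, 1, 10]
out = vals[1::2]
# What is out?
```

vals has length 8. The slice vals[1::2] selects indices [1, 3, 5, 7] (1->9, 3->14, 5->12, 7->10), giving [9, 14, 12, 10].

[9, 14, 12, 10]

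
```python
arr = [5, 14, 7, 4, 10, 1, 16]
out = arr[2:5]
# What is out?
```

arr has length 7. The slice arr[2:5] selects indices [2, 3, 4] (2->7, 3->4, 4->10), giving [7, 4, 10].

[7, 4, 10]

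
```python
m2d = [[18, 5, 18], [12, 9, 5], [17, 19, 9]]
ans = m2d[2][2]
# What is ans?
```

m2d[2] = [17, 19, 9]. Taking column 2 of that row yields 9.

9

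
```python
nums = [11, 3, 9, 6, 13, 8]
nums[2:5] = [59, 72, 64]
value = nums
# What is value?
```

nums starts as [11, 3, 9, 6, 13, 8] (length 6). The slice nums[2:5] covers indices [2, 3, 4] with values [9, 6, 13]. Replacing that slice with [59, 72, 64] (same length) produces [11, 3, 59, 72, 64, 8].

[11, 3, 59, 72, 64, 8]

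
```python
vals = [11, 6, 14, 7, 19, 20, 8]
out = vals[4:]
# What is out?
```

vals has length 7. The slice vals[4:] selects indices [4, 5, 6] (4->19, 5->20, 6->8), giving [19, 20, 8].

[19, 20, 8]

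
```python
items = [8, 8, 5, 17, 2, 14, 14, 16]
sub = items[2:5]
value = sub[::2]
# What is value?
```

items has length 8. The slice items[2:5] selects indices [2, 3, 4] (2->5, 3->17, 4->2), giving [5, 17, 2]. So sub = [5, 17, 2]. sub has length 3. The slice sub[::2] selects indices [0, 2] (0->5, 2->2), giving [5, 2].

[5, 2]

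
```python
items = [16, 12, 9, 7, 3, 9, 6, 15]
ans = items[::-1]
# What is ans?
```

items has length 8. The slice items[::-1] selects indices [7, 6, 5, 4, 3, 2, 1, 0] (7->15, 6->6, 5->9, 4->3, 3->7, 2->9, 1->12, 0->16), giving [15, 6, 9, 3, 7, 9, 12, 16].

[15, 6, 9, 3, 7, 9, 12, 16]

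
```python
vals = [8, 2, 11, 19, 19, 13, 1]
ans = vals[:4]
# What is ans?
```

vals has length 7. The slice vals[:4] selects indices [0, 1, 2, 3] (0->8, 1->2, 2->11, 3->19), giving [8, 2, 11, 19].

[8, 2, 11, 19]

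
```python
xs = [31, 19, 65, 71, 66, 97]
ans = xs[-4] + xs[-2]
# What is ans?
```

xs has length 6. Negative index -4 maps to positive index 6 + (-4) = 2. xs[2] = 65.
xs has length 6. Negative index -2 maps to positive index 6 + (-2) = 4. xs[4] = 66.
Sum: 65 + 66 = 131.

131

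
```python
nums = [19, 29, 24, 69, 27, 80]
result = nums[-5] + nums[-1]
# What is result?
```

nums has length 6. Negative index -5 maps to positive index 6 + (-5) = 1. nums[1] = 29.
nums has length 6. Negative index -1 maps to positive index 6 + (-1) = 5. nums[5] = 80.
Sum: 29 + 80 = 109.

109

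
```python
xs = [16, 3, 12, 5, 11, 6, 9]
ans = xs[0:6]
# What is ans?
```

xs has length 7. The slice xs[0:6] selects indices [0, 1, 2, 3, 4, 5] (0->16, 1->3, 2->12, 3->5, 4->11, 5->6), giving [16, 3, 12, 5, 11, 6].

[16, 3, 12, 5, 11, 6]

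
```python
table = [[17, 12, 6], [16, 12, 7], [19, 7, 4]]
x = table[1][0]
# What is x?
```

table[1] = [16, 12, 7]. Taking column 0 of that row yields 16.

16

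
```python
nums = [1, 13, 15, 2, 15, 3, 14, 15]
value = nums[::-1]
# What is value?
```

nums has length 8. The slice nums[::-1] selects indices [7, 6, 5, 4, 3, 2, 1, 0] (7->15, 6->14, 5->3, 4->15, 3->2, 2->15, 1->13, 0->1), giving [15, 14, 3, 15, 2, 15, 13, 1].

[15, 14, 3, 15, 2, 15, 13, 1]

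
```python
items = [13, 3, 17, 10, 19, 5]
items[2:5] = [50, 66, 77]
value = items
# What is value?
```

items starts as [13, 3, 17, 10, 19, 5] (length 6). The slice items[2:5] covers indices [2, 3, 4] with values [17, 10, 19]. Replacing that slice with [50, 66, 77] (same length) produces [13, 3, 50, 66, 77, 5].

[13, 3, 50, 66, 77, 5]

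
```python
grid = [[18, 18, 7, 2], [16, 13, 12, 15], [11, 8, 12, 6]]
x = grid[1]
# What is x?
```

grid has 3 rows. Row 1 is [16, 13, 12, 15].

[16, 13, 12, 15]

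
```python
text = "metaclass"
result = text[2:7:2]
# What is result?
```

text has length 9. The slice text[2:7:2] selects indices [2, 4, 6] (2->'t', 4->'c', 6->'a'), giving 'tca'.

'tca'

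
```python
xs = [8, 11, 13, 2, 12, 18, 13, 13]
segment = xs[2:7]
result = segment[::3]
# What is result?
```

xs has length 8. The slice xs[2:7] selects indices [2, 3, 4, 5, 6] (2->13, 3->2, 4->12, 5->18, 6->13), giving [13, 2, 12, 18, 13]. So segment = [13, 2, 12, 18, 13]. segment has length 5. The slice segment[::3] selects indices [0, 3] (0->13, 3->18), giving [13, 18].

[13, 18]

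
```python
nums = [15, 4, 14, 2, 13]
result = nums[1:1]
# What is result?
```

nums has length 5. The slice nums[1:1] resolves to an empty index range, so the result is [].

[]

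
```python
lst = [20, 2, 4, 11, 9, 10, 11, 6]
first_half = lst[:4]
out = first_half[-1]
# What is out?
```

lst has length 8. The slice lst[:4] selects indices [0, 1, 2, 3] (0->20, 1->2, 2->4, 3->11), giving [20, 2, 4, 11]. So first_half = [20, 2, 4, 11]. Then first_half[-1] = 11.

11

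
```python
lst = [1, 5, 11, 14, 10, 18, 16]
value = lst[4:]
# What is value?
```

lst has length 7. The slice lst[4:] selects indices [4, 5, 6] (4->10, 5->18, 6->16), giving [10, 18, 16].

[10, 18, 16]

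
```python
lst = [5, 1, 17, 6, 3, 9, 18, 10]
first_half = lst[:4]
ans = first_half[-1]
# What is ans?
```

lst has length 8. The slice lst[:4] selects indices [0, 1, 2, 3] (0->5, 1->1, 2->17, 3->6), giving [5, 1, 17, 6]. So first_half = [5, 1, 17, 6]. Then first_half[-1] = 6.

6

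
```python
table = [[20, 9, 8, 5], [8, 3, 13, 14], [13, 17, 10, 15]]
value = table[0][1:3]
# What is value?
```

table[0] = [20, 9, 8, 5]. table[0] has length 4. The slice table[0][1:3] selects indices [1, 2] (1->9, 2->8), giving [9, 8].

[9, 8]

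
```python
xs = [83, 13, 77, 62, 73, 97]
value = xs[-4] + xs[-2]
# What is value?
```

xs has length 6. Negative index -4 maps to positive index 6 + (-4) = 2. xs[2] = 77.
xs has length 6. Negative index -2 maps to positive index 6 + (-2) = 4. xs[4] = 73.
Sum: 77 + 73 = 150.

150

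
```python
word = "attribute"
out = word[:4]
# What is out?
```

word has length 9. The slice word[:4] selects indices [0, 1, 2, 3] (0->'a', 1->'t', 2->'t', 3->'r'), giving 'attr'.

'attr'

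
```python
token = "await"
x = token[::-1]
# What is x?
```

token has length 5. The slice token[::-1] selects indices [4, 3, 2, 1, 0] (4->'t', 3->'i', 2->'a', 1->'w', 0->'a'), giving 'tiawa'.

'tiawa'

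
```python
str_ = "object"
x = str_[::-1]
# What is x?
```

str_ has length 6. The slice str_[::-1] selects indices [5, 4, 3, 2, 1, 0] (5->'t', 4->'c', 3->'e', 2->'j', 1->'b', 0->'o'), giving 'tcejbo'.

'tcejbo'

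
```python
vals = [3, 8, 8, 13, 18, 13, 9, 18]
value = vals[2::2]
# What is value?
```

vals has length 8. The slice vals[2::2] selects indices [2, 4, 6] (2->8, 4->18, 6->9), giving [8, 18, 9].

[8, 18, 9]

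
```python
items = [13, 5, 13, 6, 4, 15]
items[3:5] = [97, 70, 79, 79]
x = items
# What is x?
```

items starts as [13, 5, 13, 6, 4, 15] (length 6). The slice items[3:5] covers indices [3, 4] with values [6, 4]. Replacing that slice with [97, 70, 79, 79] (different length) produces [13, 5, 13, 97, 70, 79, 79, 15].

[13, 5, 13, 97, 70, 79, 79, 15]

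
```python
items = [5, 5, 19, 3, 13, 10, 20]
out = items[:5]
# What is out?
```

items has length 7. The slice items[:5] selects indices [0, 1, 2, 3, 4] (0->5, 1->5, 2->19, 3->3, 4->13), giving [5, 5, 19, 3, 13].

[5, 5, 19, 3, 13]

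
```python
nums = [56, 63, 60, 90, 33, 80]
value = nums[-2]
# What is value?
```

nums has length 6. Negative index -2 maps to positive index 6 + (-2) = 4. nums[4] = 33.

33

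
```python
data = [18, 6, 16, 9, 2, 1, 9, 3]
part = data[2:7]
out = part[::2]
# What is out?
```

data has length 8. The slice data[2:7] selects indices [2, 3, 4, 5, 6] (2->16, 3->9, 4->2, 5->1, 6->9), giving [16, 9, 2, 1, 9]. So part = [16, 9, 2, 1, 9]. part has length 5. The slice part[::2] selects indices [0, 2, 4] (0->16, 2->2, 4->9), giving [16, 2, 9].

[16, 2, 9]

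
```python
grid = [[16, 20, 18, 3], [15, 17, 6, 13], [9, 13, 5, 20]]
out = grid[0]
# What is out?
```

grid has 3 rows. Row 0 is [16, 20, 18, 3].

[16, 20, 18, 3]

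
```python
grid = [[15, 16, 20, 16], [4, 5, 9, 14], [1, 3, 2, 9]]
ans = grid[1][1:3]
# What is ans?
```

grid[1] = [4, 5, 9, 14]. grid[1] has length 4. The slice grid[1][1:3] selects indices [1, 2] (1->5, 2->9), giving [5, 9].

[5, 9]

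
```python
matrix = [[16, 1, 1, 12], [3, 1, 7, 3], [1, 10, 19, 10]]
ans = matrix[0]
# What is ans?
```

matrix has 3 rows. Row 0 is [16, 1, 1, 12].

[16, 1, 1, 12]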